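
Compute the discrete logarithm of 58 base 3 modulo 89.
75

Baby-step giant-step with step n = ⌈√89⌉ = 10.
Baby steps 3^j mod 89 (j:value) for j=0..9: 0:1, 1:3, 2:9, 3:27, 4:81, 5:65, 6:17, 7:51, 8:64, 9:14.
Giant-step multiplier: 3^(-10) ≡ 3^(88-10) = 3^78 ≡ 53 (mod 89).
Giant steps γ_i = 58·53^i mod 89: γ_0=58, γ_1=48, γ_2=52, γ_3=86, γ_4=19, γ_5=28, γ_6=60, γ_7=65 (in table at j=5).
x = i·n + j = 7·10 + 5 = 75.
Check: 3^75 ≡ 58 (mod 89).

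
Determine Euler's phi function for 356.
176

356 = 2^2 × 89
φ(n) = n × ∏(1 - 1/p) for each prime p dividing n
φ(356) = 356 × (1 - 1/2) × (1 - 1/89) = 176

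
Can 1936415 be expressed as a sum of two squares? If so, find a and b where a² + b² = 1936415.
Not possible

Factorization: 1936415 = 5 × 13 × 31^3
By Fermat: n is sum of two squares iff every prime p ≡ 3 (mod 4) appears to even power.
Prime(s) ≡ 3 (mod 4) with odd exponent: [(31, 3)]
Therefore 1936415 cannot be expressed as a² + b².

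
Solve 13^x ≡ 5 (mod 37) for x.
25

Baby-step giant-step with step n = ⌈√37⌉ = 7.
Baby steps 13^j mod 37 (j:value) for j=0..6: 0:1, 1:13, 2:21, 3:14, 4:34, 5:35, 6:11.
Giant-step multiplier: 13^(-7) ≡ 13^(36-7) = 13^29 ≡ 22 (mod 37).
Giant steps γ_i = 5·22^i mod 37: γ_0=5, γ_1=36, γ_2=15, γ_3=34 (in table at j=4).
x = i·n + j = 3·7 + 4 = 25.
Check: 13^25 ≡ 5 (mod 37).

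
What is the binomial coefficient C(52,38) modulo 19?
1

Using Lucas' theorem:
Write n=52 and k=38 in base 19:
n in base 19: [2, 14]
k in base 19: [2, 0]
C(52,38) mod 19 = ∏ C(n_i, k_i) mod 19
Digit binomials (mod 19): C(2,2) = 1; C(14,0) = 1
Product: 1 × 1 = 1 ≡ 1 (mod 19)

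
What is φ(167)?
166

167 = 167
φ(n) = n × ∏(1 - 1/p) for each prime p dividing n
φ(167) = 167 × (1 - 1/167) = 166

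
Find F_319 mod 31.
27

Matrix identity: Q^n = [[F_(n+1), F_n], [F_n, F_(n-1)]] with Q = [[1,1],[1,0]].
n = 319 = 100111111₂. Square-and-multiply, entries mod 31:
Q^1 = [[1,1],[1,0]]
Q^2 = (Q^1)² = [[2,1],[1,1]]
Q^4 = (Q^2)² = [[5,3],[3,2]]
Q^9 = (Q^4)²·Q = [[24,3],[3,21]]
Q^19 = (Q^9)²·Q = [[7,27],[27,11]]
Q^39 = (Q^19)²·Q = [[24,3],[3,21]]
Q^79 = (Q^39)²·Q = [[7,27],[27,11]]
Q^159 = (Q^79)²·Q = [[24,3],[3,21]]
Q^319 = (Q^159)²·Q = [[7,27],[27,11]]
F_319 mod 31 = Q^319[0][1] = 27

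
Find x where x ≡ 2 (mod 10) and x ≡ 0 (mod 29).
232

Using Chinese Remainder Theorem:
M = 10 × 29 = 290
M1 = 29, M2 = 10
y1 = 29^(-1) mod 10 = 9
y2 = 10^(-1) mod 29 = 3
x = (2×29×9 + 0×10×3) mod 290 = 232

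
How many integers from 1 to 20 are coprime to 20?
8

20 = 2^2 × 5
φ(n) = n × ∏(1 - 1/p) for each prime p dividing n
φ(20) = 20 × (1 - 1/2) × (1 - 1/5) = 8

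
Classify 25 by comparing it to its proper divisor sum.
deficient

Proper divisors of 25: sum = 1 + 5 = 6
Since 6 < 25, 25 is deficient.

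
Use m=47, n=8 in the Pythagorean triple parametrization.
(2145, 752, 2273)

Euclid's formula: a = m² - n², b = 2mn, c = m² + n²
m = 47, n = 8
a = 47² - 8² = 2209 - 64 = 2145
b = 2 × 47 × 8 = 752
c = 47² + 8² = 2209 + 64 = 2273
Verification: 2145² + 752² = 4601025 + 565504 = 5166529 = 2273² ✓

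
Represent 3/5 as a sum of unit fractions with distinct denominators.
1/2 + 1/10

Greedy algorithm:
3/5: ceiling(5/3) = 2, use 1/2
1/10: ceiling(10/1) = 10, use 1/10
Result: 3/5 = 1/2 + 1/10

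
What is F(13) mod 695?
233

Matrix identity: Q^n = [[F_(n+1), F_n], [F_n, F_(n-1)]] with Q = [[1,1],[1,0]].
n = 13 = 1101₂. Square-and-multiply, entries mod 695:
Q^1 = [[1,1],[1,0]]
Q^3 = (Q^1)²·Q = [[3,2],[2,1]]
Q^6 = (Q^3)² = [[13,8],[8,5]]
Q^13 = (Q^6)²·Q = [[377,233],[233,144]]
F_13 mod 695 = Q^13[0][1] = 233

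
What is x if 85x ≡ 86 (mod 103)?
x ≡ 41 (mod 103)

gcd(85, 103) = 1, which divides 86, so solutions exist.
Find 85^(-1) mod 103 by the extended Euclidean algorithm:
103 = 1 × 85 + 18  ⟹  18 = (1)·103 + (-1)·85
85 = 4 × 18 + 13  ⟹  13 = (-4)·103 + (5)·85
18 = 1 × 13 + 5  ⟹  5 = (5)·103 + (-6)·85
13 = 2 × 5 + 3  ⟹  3 = (-14)·103 + (17)·85
5 = 1 × 3 + 2  ⟹  2 = (19)·103 + (-23)·85
3 = 1 × 2 + 1  ⟹  1 = (-33)·103 + (40)·85
So (40)·85 ≡ 1 (mod 103), i.e. 85^(-1) ≡ 40 (mod 103).
x ≡ 40 × 86 = 3440 ≡ 41 (mod 103).
Check: 85 × 41 = 3485 ≡ 86 (mod 103).
Unique solution: x ≡ 41 (mod 103)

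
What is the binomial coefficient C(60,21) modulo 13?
4

Using Lucas' theorem:
Write n=60 and k=21 in base 13:
n in base 13: [4, 8]
k in base 13: [1, 8]
C(60,21) mod 13 = ∏ C(n_i, k_i) mod 13
Digit binomials (mod 13): C(4,1) = 4; C(8,8) = 1
Product: 4 × 1 = 4 ≡ 4 (mod 13)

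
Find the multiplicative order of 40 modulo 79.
39

79 is prime, so ord(40) divides φ(79) = 78.
Divisors of 78: 1, 2, 3, 6, 13, 26, 39, 78.
Repeated squaring: 40^1 ≡ 40, 40^2 ≡ 20, 40^4 ≡ 5, 40^8 ≡ 25, 40^16 ≡ 72, 40^32 ≡ 49, 40^64 ≡ 31 (mod 79).
Test 40^d mod 79 for each divisor d in increasing order:
40^1 ≡ 40
40^2 ≡ 20
40^3 = 40^2·40^1 ≡ 10
40^6 = 40^4·40^2 ≡ 21
40^13 = 40^8·40^4·40^1 ≡ 23
40^26 = 40^16·40^8·40^2 ≡ 55
40^39 = 40^32·40^4·40^2·40^1 ≡ 1  ← first divisor giving 1
The order is 39.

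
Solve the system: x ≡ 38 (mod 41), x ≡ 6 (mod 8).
38

Using Chinese Remainder Theorem:
M = 41 × 8 = 328
M1 = 8, M2 = 41
y1 = 8^(-1) mod 41 = 36
y2 = 41^(-1) mod 8 = 1
x = (38×8×36 + 6×41×1) mod 328 = 38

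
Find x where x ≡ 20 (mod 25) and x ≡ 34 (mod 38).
870

Using Chinese Remainder Theorem:
M = 25 × 38 = 950
M1 = 38, M2 = 25
y1 = 38^(-1) mod 25 = 2
y2 = 25^(-1) mod 38 = 35
x = (20×38×2 + 34×25×35) mod 950 = 870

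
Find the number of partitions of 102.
241265379

p(n) counts ways to write n as a sum of positive integers (order ignored).
Euler's pentagonal recurrence: p(k) = p(k-1) + p(k-2) - p(k-5) - p(k-7) + p(k-12) + p(k-15) - ... (offsets j(3j∓1)/2, signs ++--, p(0)=1, p(<0)=0).
DP table for k = 0..101: p(0)=1, p(1)=1, p(2)=2, p(3)=3, p(4)=5, p(5)=7, p(6)=11, p(7)=15, p(8)=22, p(9)=30, p(10)=42, p(11)=56, p(12)=77, p(13)=101, p(14)=135, p(15)=176, p(16)=231, p(17)=297, p(18)=385, p(19)=490, p(20)=627, p(21)=792, p(22)=1002, p(23)=1255, p(24)=1575, p(25)=1958, p(26)=2436, p(27)=3010, p(28)=3718, p(29)=4565, p(30)=5604, p(31)=6842, p(32)=8349, p(33)=10143, p(34)=12310, p(35)=14883, p(36)=17977, p(37)=21637, p(38)=26015, p(39)=31185, p(40)=37338, p(41)=44583, p(42)=53174, p(43)=63261, p(44)=75175, p(45)=89134, p(46)=105558, p(47)=124754, p(48)=147273, p(49)=173525, p(50)=204226, p(51)=239943, p(52)=281589, p(53)=329931, p(54)=386155, p(55)=451276, p(56)=526823, p(57)=614154, p(58)=715220, p(59)=831820, p(60)=966467, p(61)=1121505, p(62)=1300156, p(63)=1505499, p(64)=1741630, p(65)=2012558, p(66)=2323520, p(67)=2679689, p(68)=3087735, p(69)=3554345, p(70)=4087968, p(71)=4697205, p(72)=5392783, p(73)=6185689, p(74)=7089500, p(75)=8118264, p(76)=9289091, p(77)=10619863, p(78)=12132164, p(79)=13848650, p(80)=15796476, p(81)=18004327, p(82)=20506255, p(83)=23338469, p(84)=26543660, p(85)=30167357, p(86)=34262962, p(87)=38887673, p(88)=44108109, p(89)=49995925, p(90)=56634173, p(91)=64112359, p(92)=72533807, p(93)=82010177, p(94)=92669720, p(95)=104651419, p(96)=118114304, p(97)=133230930, p(98)=150198136, p(99)=169229875, p(100)=190569292, p(101)=214481126.
Final step: p(102) = p(101) + p(100) - p(97) - p(95) + p(90) + p(87) - p(80) - p(76) + p(67) + p(62) - p(51) - p(45) + p(32) + p(25) - p(10) - p(2)
= 214481126 + 190569292 - 133230930 - 104651419 + 56634173 + 38887673 - 15796476 - 9289091 + 2679689 + 1300156 - 239943 - 89134 + 8349 + 1958 - 42 - 2
= 241265379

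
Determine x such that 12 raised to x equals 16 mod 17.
8

Baby-step giant-step with step n = ⌈√17⌉ = 5.
Baby steps 12^j mod 17 (j:value) for j=0..4: 0:1, 1:12, 2:8, 3:11, 4:13.
Giant-step multiplier: 12^(-5) ≡ 12^(16-5) = 12^11 ≡ 6 (mod 17).
Giant steps γ_i = 16·6^i mod 17: γ_0=16, γ_1=11 (in table at j=3).
x = i·n + j = 1·5 + 3 = 8.
Check: 12^8 ≡ 16 (mod 17).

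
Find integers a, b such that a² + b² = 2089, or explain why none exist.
8² + 45² (a=8, b=45)

Factorization: 2089 = 2089
By Fermat: n is sum of two squares iff every prime p ≡ 3 (mod 4) appears to even power.
All primes ≡ 3 (mod 4) appear to even power.
Search a = 0, 1, 2, … for 2089 - a² a perfect square: first hit at a = 8: 2089 - 64 = 2025 = 45².
2089 = 8² + 45² = 64 + 2025 ✓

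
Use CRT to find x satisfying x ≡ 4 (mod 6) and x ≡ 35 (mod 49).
280

Using Chinese Remainder Theorem:
M = 6 × 49 = 294
M1 = 49, M2 = 6
y1 = 49^(-1) mod 6 = 1
y2 = 6^(-1) mod 49 = 41
x = (4×49×1 + 35×6×41) mod 294 = 280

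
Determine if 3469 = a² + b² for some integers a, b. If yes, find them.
38² + 45² (a=38, b=45)

Factorization: 3469 = 3469
By Fermat: n is sum of two squares iff every prime p ≡ 3 (mod 4) appears to even power.
All primes ≡ 3 (mod 4) appear to even power.
Search a = 0, 1, 2, … for 3469 - a² a perfect square: first hit at a = 38: 3469 - 1444 = 2025 = 45².
3469 = 38² + 45² = 1444 + 2025 ✓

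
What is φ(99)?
60

99 = 3^2 × 11
φ(n) = n × ∏(1 - 1/p) for each prime p dividing n
φ(99) = 99 × (1 - 1/3) × (1 - 1/11) = 60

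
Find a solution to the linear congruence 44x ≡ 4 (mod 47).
x ≡ 30 (mod 47)

gcd(44, 47) = 1, which divides 4, so solutions exist.
Find 44^(-1) mod 47 by the extended Euclidean algorithm:
47 = 1 × 44 + 3  ⟹  3 = (1)·47 + (-1)·44
44 = 14 × 3 + 2  ⟹  2 = (-14)·47 + (15)·44
3 = 1 × 2 + 1  ⟹  1 = (15)·47 + (-16)·44
So (-16)·44 ≡ 1 (mod 47), i.e. 44^(-1) ≡ -16 ≡ 31 (mod 47).
x ≡ 31 × 4 = 124 ≡ 30 (mod 47).
Check: 44 × 30 = 1320 ≡ 4 (mod 47).
Unique solution: x ≡ 30 (mod 47)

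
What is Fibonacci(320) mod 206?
185

Matrix identity: Q^n = [[F_(n+1), F_n], [F_n, F_(n-1)]] with Q = [[1,1],[1,0]].
n = 320 = 101000000₂. Square-and-multiply, entries mod 206:
Q^1 = [[1,1],[1,0]]
Q^2 = (Q^1)² = [[2,1],[1,1]]
Q^5 = (Q^2)²·Q = [[8,5],[5,3]]
Q^10 = (Q^5)² = [[89,55],[55,34]]
Q^20 = (Q^10)² = [[28,173],[173,61]]
Q^40 = (Q^20)² = [[19,153],[153,72]]
Q^80 = (Q^40)² = [[80,121],[121,165]]
Q^160 = (Q^80)² = [[29,187],[187,48]]
Q^320 = (Q^160)² = [[172,185],[185,193]]
F_320 mod 206 = Q^320[0][1] = 185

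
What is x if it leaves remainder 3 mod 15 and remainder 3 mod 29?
3

Using Chinese Remainder Theorem:
M = 15 × 29 = 435
M1 = 29, M2 = 15
y1 = 29^(-1) mod 15 = 14
y2 = 15^(-1) mod 29 = 2
x = (3×29×14 + 3×15×2) mod 435 = 3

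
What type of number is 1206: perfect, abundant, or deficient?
abundant

Proper divisors of 1206: sum = 1 + 2 + 3 + 6 + 9 + 18 + 67 + 134 + 201 + 402 + 603 = 1446
Since 1446 > 1206, 1206 is abundant.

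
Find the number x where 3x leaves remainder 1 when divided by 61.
41

gcd(3, 61) = 1, so the inverse exists.
Extended Euclidean algorithm on (61, 3):
61 = 20 × 3 + 1  ⟹  1 = (1)·61 + (-20)·3
So (-20)·3 ≡ 1 (mod 61), i.e. 3^(-1) ≡ -20 ≡ 41 (mod 61).
Check: 3 × 41 = 123 ≡ 1 (mod 61)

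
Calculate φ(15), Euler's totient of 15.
8

15 = 3 × 5
φ(n) = n × ∏(1 - 1/p) for each prime p dividing n
φ(15) = 15 × (1 - 1/3) × (1 - 1/5) = 8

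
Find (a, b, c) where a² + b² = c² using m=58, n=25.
(2739, 2900, 3989)

Euclid's formula: a = m² - n², b = 2mn, c = m² + n²
m = 58, n = 25
a = 58² - 25² = 3364 - 625 = 2739
b = 2 × 58 × 25 = 2900
c = 58² + 25² = 3364 + 625 = 3989
Verification: 2739² + 2900² = 7502121 + 8410000 = 15912121 = 3989² ✓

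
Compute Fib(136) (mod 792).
195

Matrix identity: Q^n = [[F_(n+1), F_n], [F_n, F_(n-1)]] with Q = [[1,1],[1,0]].
n = 136 = 10001000₂. Square-and-multiply, entries mod 792:
Q^1 = [[1,1],[1,0]]
Q^2 = (Q^1)² = [[2,1],[1,1]]
Q^4 = (Q^2)² = [[5,3],[3,2]]
Q^8 = (Q^4)² = [[34,21],[21,13]]
Q^17 = (Q^8)²·Q = [[208,13],[13,195]]
Q^34 = (Q^17)² = [[665,487],[487,178]]
Q^68 = (Q^34)² = [[650,285],[285,365]]
Q^136 = (Q^68)² = [[13,195],[195,610]]
F_136 mod 792 = Q^136[0][1] = 195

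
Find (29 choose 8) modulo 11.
0

Using Lucas' theorem:
Write n=29 and k=8 in base 11:
n in base 11: [2, 7]
k in base 11: [0, 8]
C(29,8) mod 11 = ∏ C(n_i, k_i) mod 11
Digit binomials (mod 11): C(2,0) = 1; C(7,8) = 0 (k_i > n_i)
Product: 1 × 0 = 0 ≡ 0 (mod 11)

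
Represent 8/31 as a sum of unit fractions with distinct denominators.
1/4 + 1/124

Greedy algorithm:
8/31: ceiling(31/8) = 4, use 1/4
1/124: ceiling(124/1) = 124, use 1/124
Result: 8/31 = 1/4 + 1/124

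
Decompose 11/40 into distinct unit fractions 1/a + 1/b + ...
1/4 + 1/40

Greedy algorithm:
11/40: ceiling(40/11) = 4, use 1/4
1/40: ceiling(40/1) = 40, use 1/40
Result: 11/40 = 1/4 + 1/40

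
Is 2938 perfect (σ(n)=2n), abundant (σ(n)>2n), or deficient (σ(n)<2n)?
deficient

Proper divisors of 2938: sum = 1 + 2 + 13 + 26 + 113 + 226 + 1469 = 1850
Since 1850 < 2938, 2938 is deficient.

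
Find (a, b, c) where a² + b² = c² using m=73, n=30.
(4429, 4380, 6229)

Euclid's formula: a = m² - n², b = 2mn, c = m² + n²
m = 73, n = 30
a = 73² - 30² = 5329 - 900 = 4429
b = 2 × 73 × 30 = 4380
c = 73² + 30² = 5329 + 900 = 6229
Verification: 4429² + 4380² = 19616041 + 19184400 = 38800441 = 6229² ✓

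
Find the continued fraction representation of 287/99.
[2; 1, 8, 1, 9]

Euclidean algorithm steps:
287 = 2 × 99 + 89
99 = 1 × 89 + 10
89 = 8 × 10 + 9
10 = 1 × 9 + 1
9 = 9 × 1 + 0
Continued fraction: [2; 1, 8, 1, 9]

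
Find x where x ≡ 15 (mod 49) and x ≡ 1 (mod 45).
946

Using Chinese Remainder Theorem:
M = 49 × 45 = 2205
M1 = 45, M2 = 49
y1 = 45^(-1) mod 49 = 12
y2 = 49^(-1) mod 45 = 34
x = (15×45×12 + 1×49×34) mod 2205 = 946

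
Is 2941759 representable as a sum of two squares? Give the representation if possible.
Not possible

Factorization: 2941759 = 37 × 43^3
By Fermat: n is sum of two squares iff every prime p ≡ 3 (mod 4) appears to even power.
Prime(s) ≡ 3 (mod 4) with odd exponent: [(43, 3)]
Therefore 2941759 cannot be expressed as a² + b².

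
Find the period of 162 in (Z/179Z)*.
178

179 is prime, so ord(162) divides φ(179) = 178.
Divisors of 178: 1, 2, 89, 178.
Repeated squaring: 162^1 ≡ 162, 162^2 ≡ 110, 162^4 ≡ 107, 162^8 ≡ 172, 162^16 ≡ 49, 162^32 ≡ 74, 162^64 ≡ 106, 162^128 ≡ 138 (mod 179).
Test 162^d mod 179 for each divisor d in increasing order:
162^1 ≡ 162
162^2 ≡ 110
162^89 = 162^64·162^16·162^8·162^1 ≡ 178
162^178 = 162^128·162^32·162^16·162^2 ≡ 1  ← first divisor giving 1
The order is 178.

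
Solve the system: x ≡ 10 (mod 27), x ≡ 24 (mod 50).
874

Using Chinese Remainder Theorem:
M = 27 × 50 = 1350
M1 = 50, M2 = 27
y1 = 50^(-1) mod 27 = 20
y2 = 27^(-1) mod 50 = 13
x = (10×50×20 + 24×27×13) mod 1350 = 874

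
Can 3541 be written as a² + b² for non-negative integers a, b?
25² + 54² (a=25, b=54)

Factorization: 3541 = 3541
By Fermat: n is sum of two squares iff every prime p ≡ 3 (mod 4) appears to even power.
All primes ≡ 3 (mod 4) appear to even power.
Search a = 0, 1, 2, … for 3541 - a² a perfect square: first hit at a = 25: 3541 - 625 = 2916 = 54².
3541 = 25² + 54² = 625 + 2916 ✓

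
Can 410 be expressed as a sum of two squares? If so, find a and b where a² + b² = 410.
7² + 19² (a=7, b=19)

Factorization: 410 = 2 × 5 × 41
By Fermat: n is sum of two squares iff every prime p ≡ 3 (mod 4) appears to even power.
All primes ≡ 3 (mod 4) appear to even power.
Search a = 0, 1, 2, … for 410 - a² a perfect square: first hit at a = 7: 410 - 49 = 361 = 19².
410 = 7² + 19² = 49 + 361 ✓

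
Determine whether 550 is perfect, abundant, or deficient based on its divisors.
abundant

Proper divisors of 550: sum = 1 + 2 + 5 + 10 + 11 + 22 + 25 + 50 + 55 + 110 + 275 = 566
Since 566 > 550, 550 is abundant.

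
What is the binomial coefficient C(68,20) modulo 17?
0

Using Lucas' theorem:
Write n=68 and k=20 in base 17:
n in base 17: [4, 0]
k in base 17: [1, 3]
C(68,20) mod 17 = ∏ C(n_i, k_i) mod 17
Digit binomials (mod 17): C(4,1) = 4; C(0,3) = 0 (k_i > n_i)
Product: 4 × 0 = 0 ≡ 0 (mod 17)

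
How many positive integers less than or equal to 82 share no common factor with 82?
40

82 = 2 × 41
φ(n) = n × ∏(1 - 1/p) for each prime p dividing n
φ(82) = 82 × (1 - 1/2) × (1 - 1/41) = 40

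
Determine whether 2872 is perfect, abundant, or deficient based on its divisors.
deficient

Proper divisors of 2872: sum = 1 + 2 + 4 + 8 + 359 + 718 + 1436 = 2528
Since 2528 < 2872, 2872 is deficient.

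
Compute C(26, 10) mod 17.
0

Using Lucas' theorem:
Write n=26 and k=10 in base 17:
n in base 17: [1, 9]
k in base 17: [0, 10]
C(26,10) mod 17 = ∏ C(n_i, k_i) mod 17
Digit binomials (mod 17): C(1,0) = 1; C(9,10) = 0 (k_i > n_i)
Product: 1 × 0 = 0 ≡ 0 (mod 17)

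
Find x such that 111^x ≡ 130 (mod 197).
159

Baby-step giant-step with step n = ⌈√197⌉ = 15.
Baby steps 111^j mod 197 (j:value) for j=0..14: 0:1, 1:111, 2:107, 3:57, 4:23, 5:189, 6:97, 7:129, 8:135, 9:13, 10:64, 11:12, 12:150, 13:102, 14:93.
Giant-step multiplier: 111^(-15) ≡ 111^(196-15) = 111^181 ≡ 5 (mod 197).
Giant steps γ_i = 130·5^i mod 197: γ_0=130, γ_1=59, γ_2=98, γ_3=96, γ_4=86, γ_5=36, γ_6=180, γ_7=112, γ_8=166, γ_9=42, γ_10=13 (in table at j=9).
x = i·n + j = 10·15 + 9 = 159.
Check: 111^159 ≡ 130 (mod 197).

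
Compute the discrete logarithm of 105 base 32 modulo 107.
32

Baby-step giant-step with step n = ⌈√107⌉ = 11.
Baby steps 32^j mod 107 (j:value) for j=0..10: 0:1, 1:32, 2:61, 3:26, 4:83, 5:88, 6:34, 7:18, 8:41, 9:28, 10:40.
Giant-step multiplier: 32^(-11) ≡ 32^(106-11) = 32^95 ≡ 80 (mod 107).
Giant steps γ_i = 105·80^i mod 107: γ_0=105, γ_1=54, γ_2=40 (in table at j=10).
x = i·n + j = 2·11 + 10 = 32.
Check: 32^32 ≡ 105 (mod 107).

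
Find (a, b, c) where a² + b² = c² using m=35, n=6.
(1189, 420, 1261)

Euclid's formula: a = m² - n², b = 2mn, c = m² + n²
m = 35, n = 6
a = 35² - 6² = 1225 - 36 = 1189
b = 2 × 35 × 6 = 420
c = 35² + 6² = 1225 + 36 = 1261
Verification: 1189² + 420² = 1413721 + 176400 = 1590121 = 1261² ✓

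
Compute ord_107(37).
53

107 is prime, so ord(37) divides φ(107) = 106.
Divisors of 106: 1, 2, 53, 106.
Repeated squaring: 37^1 ≡ 37, 37^2 ≡ 85, 37^4 ≡ 56, 37^8 ≡ 33, 37^16 ≡ 19, 37^32 ≡ 40, 37^64 ≡ 102 (mod 107).
Test 37^d mod 107 for each divisor d in increasing order:
37^1 ≡ 37
37^2 ≡ 85
37^53 = 37^32·37^16·37^4·37^1 ≡ 1  ← first divisor giving 1
The order is 53.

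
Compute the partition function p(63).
1505499

p(n) counts ways to write n as a sum of positive integers (order ignored).
Euler's pentagonal recurrence: p(k) = p(k-1) + p(k-2) - p(k-5) - p(k-7) + p(k-12) + p(k-15) - ... (offsets j(3j∓1)/2, signs ++--, p(0)=1, p(<0)=0).
DP table for k = 0..62: p(0)=1, p(1)=1, p(2)=2, p(3)=3, p(4)=5, p(5)=7, p(6)=11, p(7)=15, p(8)=22, p(9)=30, p(10)=42, p(11)=56, p(12)=77, p(13)=101, p(14)=135, p(15)=176, p(16)=231, p(17)=297, p(18)=385, p(19)=490, p(20)=627, p(21)=792, p(22)=1002, p(23)=1255, p(24)=1575, p(25)=1958, p(26)=2436, p(27)=3010, p(28)=3718, p(29)=4565, p(30)=5604, p(31)=6842, p(32)=8349, p(33)=10143, p(34)=12310, p(35)=14883, p(36)=17977, p(37)=21637, p(38)=26015, p(39)=31185, p(40)=37338, p(41)=44583, p(42)=53174, p(43)=63261, p(44)=75175, p(45)=89134, p(46)=105558, p(47)=124754, p(48)=147273, p(49)=173525, p(50)=204226, p(51)=239943, p(52)=281589, p(53)=329931, p(54)=386155, p(55)=451276, p(56)=526823, p(57)=614154, p(58)=715220, p(59)=831820, p(60)=966467, p(61)=1121505, p(62)=1300156.
Final step: p(63) = p(62) + p(61) - p(58) - p(56) + p(51) + p(48) - p(41) - p(37) + p(28) + p(23) - p(12) - p(6)
= 1300156 + 1121505 - 715220 - 526823 + 239943 + 147273 - 44583 - 21637 + 3718 + 1255 - 77 - 11
= 1505499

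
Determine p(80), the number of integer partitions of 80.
15796476

p(n) counts ways to write n as a sum of positive integers (order ignored).
Euler's pentagonal recurrence: p(k) = p(k-1) + p(k-2) - p(k-5) - p(k-7) + p(k-12) + p(k-15) - ... (offsets j(3j∓1)/2, signs ++--, p(0)=1, p(<0)=0).
DP table for k = 0..79: p(0)=1, p(1)=1, p(2)=2, p(3)=3, p(4)=5, p(5)=7, p(6)=11, p(7)=15, p(8)=22, p(9)=30, p(10)=42, p(11)=56, p(12)=77, p(13)=101, p(14)=135, p(15)=176, p(16)=231, p(17)=297, p(18)=385, p(19)=490, p(20)=627, p(21)=792, p(22)=1002, p(23)=1255, p(24)=1575, p(25)=1958, p(26)=2436, p(27)=3010, p(28)=3718, p(29)=4565, p(30)=5604, p(31)=6842, p(32)=8349, p(33)=10143, p(34)=12310, p(35)=14883, p(36)=17977, p(37)=21637, p(38)=26015, p(39)=31185, p(40)=37338, p(41)=44583, p(42)=53174, p(43)=63261, p(44)=75175, p(45)=89134, p(46)=105558, p(47)=124754, p(48)=147273, p(49)=173525, p(50)=204226, p(51)=239943, p(52)=281589, p(53)=329931, p(54)=386155, p(55)=451276, p(56)=526823, p(57)=614154, p(58)=715220, p(59)=831820, p(60)=966467, p(61)=1121505, p(62)=1300156, p(63)=1505499, p(64)=1741630, p(65)=2012558, p(66)=2323520, p(67)=2679689, p(68)=3087735, p(69)=3554345, p(70)=4087968, p(71)=4697205, p(72)=5392783, p(73)=6185689, p(74)=7089500, p(75)=8118264, p(76)=9289091, p(77)=10619863, p(78)=12132164, p(79)=13848650.
Final step: p(80) = p(79) + p(78) - p(75) - p(73) + p(68) + p(65) - p(58) - p(54) + p(45) + p(40) - p(29) - p(23) + p(10) + p(3)
= 13848650 + 12132164 - 8118264 - 6185689 + 3087735 + 2012558 - 715220 - 386155 + 89134 + 37338 - 4565 - 1255 + 42 + 3
= 15796476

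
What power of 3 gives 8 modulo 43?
39

Baby-step giant-step with step n = ⌈√43⌉ = 7.
Baby steps 3^j mod 43 (j:value) for j=0..6: 0:1, 1:3, 2:9, 3:27, 4:38, 5:28, 6:41.
Giant-step multiplier: 3^(-7) ≡ 3^(42-7) = 3^35 ≡ 7 (mod 43).
Giant steps γ_i = 8·7^i mod 43: γ_0=8, γ_1=13, γ_2=5, γ_3=35, γ_4=30, γ_5=38 (in table at j=4).
x = i·n + j = 5·7 + 4 = 39.
Check: 3^39 ≡ 8 (mod 43).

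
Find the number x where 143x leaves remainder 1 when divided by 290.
217

gcd(143, 290) = 1, so the inverse exists.
Extended Euclidean algorithm on (290, 143):
290 = 2 × 143 + 4  ⟹  4 = (1)·290 + (-2)·143
143 = 35 × 4 + 3  ⟹  3 = (-35)·290 + (71)·143
4 = 1 × 3 + 1  ⟹  1 = (36)·290 + (-73)·143
So (-73)·143 ≡ 1 (mod 290), i.e. 143^(-1) ≡ -73 ≡ 217 (mod 290).
Check: 143 × 217 = 31031 ≡ 1 (mod 290)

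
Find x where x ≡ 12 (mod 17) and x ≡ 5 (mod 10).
165

Using Chinese Remainder Theorem:
M = 17 × 10 = 170
M1 = 10, M2 = 17
y1 = 10^(-1) mod 17 = 12
y2 = 17^(-1) mod 10 = 3
x = (12×10×12 + 5×17×3) mod 170 = 165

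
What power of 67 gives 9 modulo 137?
30

Baby-step giant-step with step n = ⌈√137⌉ = 12.
Baby steps 67^j mod 137 (j:value) for j=0..11: 0:1, 1:67, 2:105, 3:48, 4:65, 5:108, 6:112, 7:106, 8:115, 9:33, 10:19, 11:40.
Giant-step multiplier: 67^(-12) ≡ 67^(136-12) = 67^124 ≡ 121 (mod 137).
Giant steps γ_i = 9·121^i mod 137: γ_0=9, γ_1=130, γ_2=112 (in table at j=6).
x = i·n + j = 2·12 + 6 = 30.
Check: 67^30 ≡ 9 (mod 137).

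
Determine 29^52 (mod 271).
242

Repeated squaring. Binary of 52 = 110100.
29^1 ≡ 29 (mod 271); 29^2 ≡ 28 (mod 271); 29^4 ≡ 242 (mod 271); 29^8 ≡ 28 (mod 271); 29^16 ≡ 242 (mod 271); 29^32 ≡ 28 (mod 271)
29^52 = 29^4 × 29^16 × 29^32 ≡ 242 (mod 271)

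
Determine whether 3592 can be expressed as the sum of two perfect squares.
26² + 54² (a=26, b=54)

Factorization: 3592 = 2^3 × 449
By Fermat: n is sum of two squares iff every prime p ≡ 3 (mod 4) appears to even power.
All primes ≡ 3 (mod 4) appear to even power.
Search a = 0, 1, 2, … for 3592 - a² a perfect square: first hit at a = 26: 3592 - 676 = 2916 = 54².
3592 = 26² + 54² = 676 + 2916 ✓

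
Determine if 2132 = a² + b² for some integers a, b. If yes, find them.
4² + 46² (a=4, b=46)

Factorization: 2132 = 2^2 × 13 × 41
By Fermat: n is sum of two squares iff every prime p ≡ 3 (mod 4) appears to even power.
All primes ≡ 3 (mod 4) appear to even power.
Search a = 0, 1, 2, … for 2132 - a² a perfect square: first hit at a = 4: 2132 - 16 = 2116 = 46².
2132 = 4² + 46² = 16 + 2116 ✓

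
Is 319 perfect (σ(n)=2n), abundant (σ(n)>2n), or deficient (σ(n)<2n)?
deficient

Proper divisors of 319: sum = 1 + 11 + 29 = 41
Since 41 < 319, 319 is deficient.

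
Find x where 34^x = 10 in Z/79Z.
12

Baby-step giant-step with step n = ⌈√79⌉ = 9.
Baby steps 34^j mod 79 (j:value) for j=0..8: 0:1, 1:34, 2:50, 3:41, 4:51, 5:75, 6:22, 7:37, 8:73.
Giant-step multiplier: 34^(-9) ≡ 34^(78-9) = 34^69 ≡ 12 (mod 79).
Giant steps γ_i = 10·12^i mod 79: γ_0=10, γ_1=41 (in table at j=3).
x = i·n + j = 1·9 + 3 = 12.
Check: 34^12 ≡ 10 (mod 79).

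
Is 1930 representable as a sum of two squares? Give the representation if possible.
9² + 43² (a=9, b=43)

Factorization: 1930 = 2 × 5 × 193
By Fermat: n is sum of two squares iff every prime p ≡ 3 (mod 4) appears to even power.
All primes ≡ 3 (mod 4) appear to even power.
Search a = 0, 1, 2, … for 1930 - a² a perfect square: first hit at a = 9: 1930 - 81 = 1849 = 43².
1930 = 9² + 43² = 81 + 1849 ✓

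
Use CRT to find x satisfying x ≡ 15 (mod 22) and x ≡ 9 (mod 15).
279

Using Chinese Remainder Theorem:
M = 22 × 15 = 330
M1 = 15, M2 = 22
y1 = 15^(-1) mod 22 = 3
y2 = 22^(-1) mod 15 = 13
x = (15×15×3 + 9×22×13) mod 330 = 279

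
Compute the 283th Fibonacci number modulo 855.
347

Matrix identity: Q^n = [[F_(n+1), F_n], [F_n, F_(n-1)]] with Q = [[1,1],[1,0]].
n = 283 = 100011011₂. Square-and-multiply, entries mod 855:
Q^1 = [[1,1],[1,0]]
Q^2 = (Q^1)² = [[2,1],[1,1]]
Q^4 = (Q^2)² = [[5,3],[3,2]]
Q^8 = (Q^4)² = [[34,21],[21,13]]
Q^17 = (Q^8)²·Q = [[19,742],[742,132]]
Q^35 = (Q^17)²·Q = [[342,305],[305,37]]
Q^70 = (Q^35)² = [[514,170],[170,344]]
Q^141 = (Q^70)²·Q = [[341,686],[686,510]]
Q^283 = (Q^141)²·Q = [[168,347],[347,676]]
F_283 mod 855 = Q^283[0][1] = 347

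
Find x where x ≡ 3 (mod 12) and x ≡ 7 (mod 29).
123

Using Chinese Remainder Theorem:
M = 12 × 29 = 348
M1 = 29, M2 = 12
y1 = 29^(-1) mod 12 = 5
y2 = 12^(-1) mod 29 = 17
x = (3×29×5 + 7×12×17) mod 348 = 123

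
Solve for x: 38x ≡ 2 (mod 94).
x ≡ 5 (mod 47)

gcd(38, 94) = 2, which divides 2, so solutions exist.
Divide through by 2: 19x ≡ 1 (mod 47).
Find 19^(-1) mod 47 by the extended Euclidean algorithm:
47 = 2 × 19 + 9  ⟹  9 = (1)·47 + (-2)·19
19 = 2 × 9 + 1  ⟹  1 = (-2)·47 + (5)·19
So (5)·19 ≡ 1 (mod 47), i.e. 19^(-1) ≡ 5 (mod 47).
x ≡ 5 × 1 = 5 ≡ 5 (mod 47).
Check: 38 × 5 = 190 ≡ 2 (mod 94).
x ≡ 5 (mod 47), giving 2 solutions mod 94.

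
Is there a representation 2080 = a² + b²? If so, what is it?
12² + 44² (a=12, b=44)

Factorization: 2080 = 2^5 × 5 × 13
By Fermat: n is sum of two squares iff every prime p ≡ 3 (mod 4) appears to even power.
All primes ≡ 3 (mod 4) appear to even power.
Search a = 0, 1, 2, … for 2080 - a² a perfect square: first hit at a = 12: 2080 - 144 = 1936 = 44².
2080 = 12² + 44² = 144 + 1936 ✓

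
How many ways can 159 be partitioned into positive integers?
97662728555

p(n) counts ways to write n as a sum of positive integers (order ignored).
Euler's pentagonal recurrence: p(k) = p(k-1) + p(k-2) - p(k-5) - p(k-7) + p(k-12) + p(k-15) - ... (offsets j(3j∓1)/2, signs ++--, p(0)=1, p(<0)=0).
DP table for k = 0..158: p(0)=1, p(1)=1, p(2)=2, p(3)=3, p(4)=5, p(5)=7, p(6)=11, p(7)=15, p(8)=22, p(9)=30, p(10)=42, p(11)=56, p(12)=77, p(13)=101, p(14)=135, p(15)=176, p(16)=231, p(17)=297, p(18)=385, p(19)=490, p(20)=627, p(21)=792, p(22)=1002, p(23)=1255, p(24)=1575, p(25)=1958, p(26)=2436, p(27)=3010, p(28)=3718, p(29)=4565, p(30)=5604, p(31)=6842, p(32)=8349, p(33)=10143, p(34)=12310, p(35)=14883, p(36)=17977, p(37)=21637, p(38)=26015, p(39)=31185, p(40)=37338, p(41)=44583, p(42)=53174, p(43)=63261, p(44)=75175, p(45)=89134, p(46)=105558, p(47)=124754, p(48)=147273, p(49)=173525, p(50)=204226, p(51)=239943, p(52)=281589, p(53)=329931, p(54)=386155, p(55)=451276, p(56)=526823, p(57)=614154, p(58)=715220, p(59)=831820, p(60)=966467, p(61)=1121505, p(62)=1300156, p(63)=1505499, p(64)=1741630, p(65)=2012558, p(66)=2323520, p(67)=2679689, p(68)=3087735, p(69)=3554345, p(70)=4087968, p(71)=4697205, p(72)=5392783, p(73)=6185689, p(74)=7089500, p(75)=8118264, p(76)=9289091, p(77)=10619863, p(78)=12132164, p(79)=13848650, p(80)=15796476, p(81)=18004327, p(82)=20506255, p(83)=23338469, p(84)=26543660, p(85)=30167357, p(86)=34262962, p(87)=38887673, p(88)=44108109, p(89)=49995925, p(90)=56634173, p(91)=64112359, p(92)=72533807, p(93)=82010177, p(94)=92669720, p(95)=104651419, p(96)=118114304, p(97)=133230930, p(98)=150198136, p(99)=169229875, p(100)=190569292, p(101)=214481126, p(102)=241265379, p(103)=271248950, p(104)=304801365, p(105)=342325709, p(106)=384276336, p(107)=431149389, p(108)=483502844, p(109)=541946240, p(110)=607163746, p(111)=679903203, p(112)=761002156, p(113)=851376628, p(114)=952050665, p(115)=1064144451, p(116)=1188908248, p(117)=1327710076, p(118)=1482074143, p(119)=1653668665, p(120)=1844349560, p(121)=2056148051, p(122)=2291320912, p(123)=2552338241, p(124)=2841940500, p(125)=3163127352, p(126)=3519222692, p(127)=3913864295, p(128)=4351078600, p(129)=4835271870, p(130)=5371315400, p(131)=5964539504, p(132)=6620830889, p(133)=7346629512, p(134)=8149040695, p(135)=9035836076, p(136)=10015581680, p(137)=11097645016, p(138)=12292341831, p(139)=13610949895, p(140)=15065878135, p(141)=16670689208, p(142)=18440293320, p(143)=20390982757, p(144)=22540654445, p(145)=24908858009, p(146)=27517052599, p(147)=30388671978, p(148)=33549419497, p(149)=37027355200, p(150)=40853235313, p(151)=45060624582, p(152)=49686288421, p(153)=54770336324, p(154)=60356673280, p(155)=66493182097, p(156)=73232243759, p(157)=80630964769, p(158)=88751778802.
Final step: p(159) = p(158) + p(157) - p(154) - p(152) + p(147) + p(144) - p(137) - p(133) + p(124) + p(119) - p(108) - p(102) + p(89) + p(82) - p(67) - p(59) + p(42) + p(33) - p(14) - p(4)
= 88751778802 + 80630964769 - 60356673280 - 49686288421 + 30388671978 + 22540654445 - 11097645016 - 7346629512 + 2841940500 + 1653668665 - 483502844 - 241265379 + 49995925 + 20506255 - 2679689 - 831820 + 53174 + 10143 - 135 - 5
= 97662728555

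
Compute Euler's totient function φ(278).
138

278 = 2 × 139
φ(n) = n × ∏(1 - 1/p) for each prime p dividing n
φ(278) = 278 × (1 - 1/2) × (1 - 1/139) = 138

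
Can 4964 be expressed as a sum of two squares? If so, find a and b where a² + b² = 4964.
8² + 70² (a=8, b=70)

Factorization: 4964 = 2^2 × 17 × 73
By Fermat: n is sum of two squares iff every prime p ≡ 3 (mod 4) appears to even power.
All primes ≡ 3 (mod 4) appear to even power.
Search a = 0, 1, 2, … for 4964 - a² a perfect square: first hit at a = 8: 4964 - 64 = 4900 = 70².
4964 = 8² + 70² = 64 + 4900 ✓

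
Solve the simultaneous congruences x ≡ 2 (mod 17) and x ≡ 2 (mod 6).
2

Using Chinese Remainder Theorem:
M = 17 × 6 = 102
M1 = 6, M2 = 17
y1 = 6^(-1) mod 17 = 3
y2 = 17^(-1) mod 6 = 5
x = (2×6×3 + 2×17×5) mod 102 = 2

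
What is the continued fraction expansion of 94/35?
[2; 1, 2, 5, 2]

Euclidean algorithm steps:
94 = 2 × 35 + 24
35 = 1 × 24 + 11
24 = 2 × 11 + 2
11 = 5 × 2 + 1
2 = 2 × 1 + 0
Continued fraction: [2; 1, 2, 5, 2]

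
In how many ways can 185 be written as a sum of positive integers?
1071823774337

p(n) counts ways to write n as a sum of positive integers (order ignored).
Euler's pentagonal recurrence: p(k) = p(k-1) + p(k-2) - p(k-5) - p(k-7) + p(k-12) + p(k-15) - ... (offsets j(3j∓1)/2, signs ++--, p(0)=1, p(<0)=0).
DP table for k = 0..184: p(0)=1, p(1)=1, p(2)=2, p(3)=3, p(4)=5, p(5)=7, p(6)=11, p(7)=15, p(8)=22, p(9)=30, p(10)=42, p(11)=56, p(12)=77, p(13)=101, p(14)=135, p(15)=176, p(16)=231, p(17)=297, p(18)=385, p(19)=490, p(20)=627, p(21)=792, p(22)=1002, p(23)=1255, p(24)=1575, p(25)=1958, p(26)=2436, p(27)=3010, p(28)=3718, p(29)=4565, p(30)=5604, p(31)=6842, p(32)=8349, p(33)=10143, p(34)=12310, p(35)=14883, p(36)=17977, p(37)=21637, p(38)=26015, p(39)=31185, p(40)=37338, p(41)=44583, p(42)=53174, p(43)=63261, p(44)=75175, p(45)=89134, p(46)=105558, p(47)=124754, p(48)=147273, p(49)=173525, p(50)=204226, p(51)=239943, p(52)=281589, p(53)=329931, p(54)=386155, p(55)=451276, p(56)=526823, p(57)=614154, p(58)=715220, p(59)=831820, p(60)=966467, p(61)=1121505, p(62)=1300156, p(63)=1505499, p(64)=1741630, p(65)=2012558, p(66)=2323520, p(67)=2679689, p(68)=3087735, p(69)=3554345, p(70)=4087968, p(71)=4697205, p(72)=5392783, p(73)=6185689, p(74)=7089500, p(75)=8118264, p(76)=9289091, p(77)=10619863, p(78)=12132164, p(79)=13848650, p(80)=15796476, p(81)=18004327, p(82)=20506255, p(83)=23338469, p(84)=26543660, p(85)=30167357, p(86)=34262962, p(87)=38887673, p(88)=44108109, p(89)=49995925, p(90)=56634173, p(91)=64112359, p(92)=72533807, p(93)=82010177, p(94)=92669720, p(95)=104651419, p(96)=118114304, p(97)=133230930, p(98)=150198136, p(99)=169229875, p(100)=190569292, p(101)=214481126, p(102)=241265379, p(103)=271248950, p(104)=304801365, p(105)=342325709, p(106)=384276336, p(107)=431149389, p(108)=483502844, p(109)=541946240, p(110)=607163746, p(111)=679903203, p(112)=761002156, p(113)=851376628, p(114)=952050665, p(115)=1064144451, p(116)=1188908248, p(117)=1327710076, p(118)=1482074143, p(119)=1653668665, p(120)=1844349560, p(121)=2056148051, p(122)=2291320912, p(123)=2552338241, p(124)=2841940500, p(125)=3163127352, p(126)=3519222692, p(127)=3913864295, p(128)=4351078600, p(129)=4835271870, p(130)=5371315400, p(131)=5964539504, p(132)=6620830889, p(133)=7346629512, p(134)=8149040695, p(135)=9035836076, p(136)=10015581680, p(137)=11097645016, p(138)=12292341831, p(139)=13610949895, p(140)=15065878135, p(141)=16670689208, p(142)=18440293320, p(143)=20390982757, p(144)=22540654445, p(145)=24908858009, p(146)=27517052599, p(147)=30388671978, p(148)=33549419497, p(149)=37027355200, p(150)=40853235313, p(151)=45060624582, p(152)=49686288421, p(153)=54770336324, p(154)=60356673280, p(155)=66493182097, p(156)=73232243759, p(157)=80630964769, p(158)=88751778802, p(159)=97662728555, p(160)=107438159466, p(161)=118159068427, p(162)=129913904637, p(163)=142798995930, p(164)=156919475295, p(165)=172389800255, p(166)=189334822579, p(167)=207890420102, p(168)=228204732751, p(169)=250438925115, p(170)=274768617130, p(171)=301384802048, p(172)=330495499613, p(173)=362326859895, p(174)=397125074750, p(175)=435157697830, p(176)=476715857290, p(177)=522115831195, p(178)=571701605655, p(179)=625846753120, p(180)=684957390936, p(181)=749474411781, p(182)=819876908323, p(183)=896684817527, p(184)=980462880430.
Final step: p(185) = p(184) + p(183) - p(180) - p(178) + p(173) + p(170) - p(163) - p(159) + p(150) + p(145) - p(134) - p(128) + p(115) + p(108) - p(93) - p(85) + p(68) + p(59) - p(40) - p(30) + p(9)
= 980462880430 + 896684817527 - 684957390936 - 571701605655 + 362326859895 + 274768617130 - 142798995930 - 97662728555 + 40853235313 + 24908858009 - 8149040695 - 4351078600 + 1064144451 + 483502844 - 82010177 - 30167357 + 3087735 + 831820 - 37338 - 5604 + 30
= 1071823774337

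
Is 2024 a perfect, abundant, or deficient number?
abundant

Proper divisors of 2024: sum = 1 + 2 + 4 + 8 + 11 + 22 + 23 + 44 + 46 + 88 + 92 + 184 + 253 + 506 + 1012 = 2296
Since 2296 > 2024, 2024 is abundant.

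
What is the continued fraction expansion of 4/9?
[0; 2, 4]

Euclidean algorithm steps:
4 = 0 × 9 + 4
9 = 2 × 4 + 1
4 = 4 × 1 + 0
Continued fraction: [0; 2, 4]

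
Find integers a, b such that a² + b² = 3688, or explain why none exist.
18² + 58² (a=18, b=58)

Factorization: 3688 = 2^3 × 461
By Fermat: n is sum of two squares iff every prime p ≡ 3 (mod 4) appears to even power.
All primes ≡ 3 (mod 4) appear to even power.
Search a = 0, 1, 2, … for 3688 - a² a perfect square: first hit at a = 18: 3688 - 324 = 3364 = 58².
3688 = 18² + 58² = 324 + 3364 ✓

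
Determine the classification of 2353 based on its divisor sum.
deficient

Proper divisors of 2353: sum = 1 + 13 + 181 = 195
Since 195 < 2353, 2353 is deficient.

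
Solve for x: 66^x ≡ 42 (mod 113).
35

Baby-step giant-step with step n = ⌈√113⌉ = 11.
Baby steps 66^j mod 113 (j:value) for j=0..10: 0:1, 1:66, 2:62, 3:24, 4:2, 5:19, 6:11, 7:48, 8:4, 9:38, 10:22.
Giant-step multiplier: 66^(-11) ≡ 66^(112-11) = 66^101 ≡ 93 (mod 113).
Giant steps γ_i = 42·93^i mod 113: γ_0=42, γ_1=64, γ_2=76, γ_3=62 (in table at j=2).
x = i·n + j = 3·11 + 2 = 35.
Check: 66^35 ≡ 42 (mod 113).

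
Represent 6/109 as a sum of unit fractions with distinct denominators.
1/19 + 1/415 + 1/214867 + 1/61556888719 + 1/5683875823083467302723 + 1/64612888744465525793841376769540622379126735

Greedy algorithm:
6/109: ceiling(109/6) = 19, use 1/19
5/2071: ceiling(2071/5) = 415, use 1/415
4/859465: ceiling(859465/4) = 214867, use 1/214867
3/184670666155: ceiling(184670666155/3) = 61556888719, use 1/61556888719
2/11367751646166934605445: ceiling(11367751646166934605445/2) = 5683875823083467302723, use 1/5683875823083467302723
1/64612888744465525793841376769540622379126735: ceiling(64612888744465525793841376769540622379126735/1) = 64612888744465525793841376769540622379126735, use 1/64612888744465525793841376769540622379126735
Result: 6/109 = 1/19 + 1/415 + 1/214867 + 1/61556888719 + 1/5683875823083467302723 + 1/64612888744465525793841376769540622379126735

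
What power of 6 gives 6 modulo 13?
1

Baby-step giant-step with step n = ⌈√13⌉ = 4.
Baby steps 6^j mod 13 (j:value) for j=0..3: 0:1, 1:6, 2:10, 3:8.
h = 6 is already in the table at j=1, so x = 1.
Check: 6^1 ≡ 6 (mod 13).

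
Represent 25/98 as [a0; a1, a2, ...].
[0; 3, 1, 11, 2]

Euclidean algorithm steps:
25 = 0 × 98 + 25
98 = 3 × 25 + 23
25 = 1 × 23 + 2
23 = 11 × 2 + 1
2 = 2 × 1 + 0
Continued fraction: [0; 3, 1, 11, 2]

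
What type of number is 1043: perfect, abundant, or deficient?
deficient

Proper divisors of 1043: sum = 1 + 7 + 149 = 157
Since 157 < 1043, 1043 is deficient.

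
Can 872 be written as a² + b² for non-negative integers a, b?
14² + 26² (a=14, b=26)

Factorization: 872 = 2^3 × 109
By Fermat: n is sum of two squares iff every prime p ≡ 3 (mod 4) appears to even power.
All primes ≡ 3 (mod 4) appear to even power.
Search a = 0, 1, 2, … for 872 - a² a perfect square: first hit at a = 14: 872 - 196 = 676 = 26².
872 = 14² + 26² = 196 + 676 ✓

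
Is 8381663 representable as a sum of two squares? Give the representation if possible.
Not possible

Factorization: 8381663 = 17 × 79^3
By Fermat: n is sum of two squares iff every prime p ≡ 3 (mod 4) appears to even power.
Prime(s) ≡ 3 (mod 4) with odd exponent: [(79, 3)]
Therefore 8381663 cannot be expressed as a² + b².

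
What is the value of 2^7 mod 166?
128

Repeated squaring. Binary of 7 = 111.
2^1 ≡ 2 (mod 166); 2^2 ≡ 4 (mod 166); 2^4 ≡ 16 (mod 166)
2^7 = 2^1 × 2^2 × 2^4 ≡ 128 (mod 166)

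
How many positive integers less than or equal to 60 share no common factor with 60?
16

60 = 2^2 × 3 × 5
φ(n) = n × ∏(1 - 1/p) for each prime p dividing n
φ(60) = 60 × (1 - 1/2) × (1 - 1/3) × (1 - 1/5) = 16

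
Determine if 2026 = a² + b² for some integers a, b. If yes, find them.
1² + 45² (a=1, b=45)

Factorization: 2026 = 2 × 1013
By Fermat: n is sum of two squares iff every prime p ≡ 3 (mod 4) appears to even power.
All primes ≡ 3 (mod 4) appear to even power.
Search a = 0, 1, 2, … for 2026 - a² a perfect square: first hit at a = 1: 2026 - 1 = 2025 = 45².
2026 = 1² + 45² = 1 + 2025 ✓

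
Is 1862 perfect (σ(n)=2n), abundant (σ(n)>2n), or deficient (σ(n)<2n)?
deficient

Proper divisors of 1862: sum = 1 + 2 + 7 + 14 + 19 + 38 + 49 + 98 + 133 + 266 + 931 = 1558
Since 1558 < 1862, 1862 is deficient.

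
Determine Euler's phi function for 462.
120

462 = 2 × 3 × 7 × 11
φ(n) = n × ∏(1 - 1/p) for each prime p dividing n
φ(462) = 462 × (1 - 1/2) × (1 - 1/3) × (1 - 1/7) × (1 - 1/11) = 120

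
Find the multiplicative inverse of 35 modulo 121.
83

gcd(35, 121) = 1, so the inverse exists.
Extended Euclidean algorithm on (121, 35):
121 = 3 × 35 + 16  ⟹  16 = (1)·121 + (-3)·35
35 = 2 × 16 + 3  ⟹  3 = (-2)·121 + (7)·35
16 = 5 × 3 + 1  ⟹  1 = (11)·121 + (-38)·35
So (-38)·35 ≡ 1 (mod 121), i.e. 35^(-1) ≡ -38 ≡ 83 (mod 121).
Check: 35 × 83 = 2905 ≡ 1 (mod 121)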